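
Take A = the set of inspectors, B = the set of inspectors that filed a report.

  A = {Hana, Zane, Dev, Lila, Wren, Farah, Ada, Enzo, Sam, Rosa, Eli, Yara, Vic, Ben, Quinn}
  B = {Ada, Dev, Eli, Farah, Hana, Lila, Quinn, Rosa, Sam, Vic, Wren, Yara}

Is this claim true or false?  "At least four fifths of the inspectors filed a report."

Truth condition: |A ∩ B| / |A| ≥ 4/5.
|A| = 15, |A ∩ B| = 12, |A ∖ B| = 3.
|A ∩ B|/|A| = 12/15, so the statement is true.

True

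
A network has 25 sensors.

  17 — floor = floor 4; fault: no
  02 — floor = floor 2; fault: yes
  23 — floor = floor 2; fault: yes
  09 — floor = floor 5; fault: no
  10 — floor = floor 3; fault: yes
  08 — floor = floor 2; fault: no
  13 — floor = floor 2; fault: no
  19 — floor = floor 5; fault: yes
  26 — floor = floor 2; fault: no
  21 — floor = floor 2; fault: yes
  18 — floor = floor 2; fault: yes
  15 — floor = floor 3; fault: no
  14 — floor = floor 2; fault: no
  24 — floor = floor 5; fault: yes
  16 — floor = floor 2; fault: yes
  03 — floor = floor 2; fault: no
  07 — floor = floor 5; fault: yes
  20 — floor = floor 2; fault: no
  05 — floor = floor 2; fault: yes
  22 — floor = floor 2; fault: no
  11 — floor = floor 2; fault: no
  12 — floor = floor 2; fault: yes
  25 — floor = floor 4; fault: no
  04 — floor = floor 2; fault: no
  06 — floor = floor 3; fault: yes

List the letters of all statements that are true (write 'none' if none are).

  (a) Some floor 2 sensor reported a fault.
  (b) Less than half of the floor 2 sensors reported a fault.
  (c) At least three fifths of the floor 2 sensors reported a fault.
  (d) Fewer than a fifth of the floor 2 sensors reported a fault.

(a), (b)

|A| = 16, |A ∩ B| = 7, |A ∖ B| = 9.
(a) A ∩ B ≠ ∅ (|A ∩ B| ≥ 1): holds.
(b) |A ∩ B| < |A ∖ B|: holds.
(c) |A ∩ B| / |A| ≥ 3/5: fails.
(d) |A ∩ B| / |A| < 1/5: fails.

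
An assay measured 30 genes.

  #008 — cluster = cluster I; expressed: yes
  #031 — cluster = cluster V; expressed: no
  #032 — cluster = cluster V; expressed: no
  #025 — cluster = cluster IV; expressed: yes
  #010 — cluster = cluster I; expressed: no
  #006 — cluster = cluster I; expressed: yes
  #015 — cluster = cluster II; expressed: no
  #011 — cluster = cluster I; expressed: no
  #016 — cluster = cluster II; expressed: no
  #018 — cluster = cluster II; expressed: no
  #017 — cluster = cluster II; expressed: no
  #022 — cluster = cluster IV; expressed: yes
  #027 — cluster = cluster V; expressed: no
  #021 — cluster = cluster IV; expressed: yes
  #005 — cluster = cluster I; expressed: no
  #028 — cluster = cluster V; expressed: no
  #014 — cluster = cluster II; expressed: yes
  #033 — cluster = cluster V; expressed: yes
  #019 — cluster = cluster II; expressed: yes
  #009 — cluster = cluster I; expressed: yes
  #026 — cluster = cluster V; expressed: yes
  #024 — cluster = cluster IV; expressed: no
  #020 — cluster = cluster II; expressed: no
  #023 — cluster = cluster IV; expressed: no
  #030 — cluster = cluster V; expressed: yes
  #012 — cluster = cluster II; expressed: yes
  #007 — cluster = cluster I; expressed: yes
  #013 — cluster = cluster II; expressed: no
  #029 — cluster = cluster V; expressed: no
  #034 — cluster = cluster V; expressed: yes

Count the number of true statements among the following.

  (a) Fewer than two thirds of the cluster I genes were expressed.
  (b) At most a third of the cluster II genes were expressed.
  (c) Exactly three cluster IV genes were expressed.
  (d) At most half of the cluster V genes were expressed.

(a) cluster I: |A| = 7, |A ∩ B| = 4; needs |A ∩ B| / |A| < 2/3 — true.
(b) cluster II: |A| = 9, |A ∩ B| = 3; needs |A ∩ B| / |A| ≤ 1/3 — true.
(c) cluster IV: |A| = 5, |A ∩ B| = 3; needs |A ∩ B| = 3 — true.
(d) cluster V: |A| = 9, |A ∩ B| = 4; needs |A ∩ B| ≤ |A ∖ B| — true.

4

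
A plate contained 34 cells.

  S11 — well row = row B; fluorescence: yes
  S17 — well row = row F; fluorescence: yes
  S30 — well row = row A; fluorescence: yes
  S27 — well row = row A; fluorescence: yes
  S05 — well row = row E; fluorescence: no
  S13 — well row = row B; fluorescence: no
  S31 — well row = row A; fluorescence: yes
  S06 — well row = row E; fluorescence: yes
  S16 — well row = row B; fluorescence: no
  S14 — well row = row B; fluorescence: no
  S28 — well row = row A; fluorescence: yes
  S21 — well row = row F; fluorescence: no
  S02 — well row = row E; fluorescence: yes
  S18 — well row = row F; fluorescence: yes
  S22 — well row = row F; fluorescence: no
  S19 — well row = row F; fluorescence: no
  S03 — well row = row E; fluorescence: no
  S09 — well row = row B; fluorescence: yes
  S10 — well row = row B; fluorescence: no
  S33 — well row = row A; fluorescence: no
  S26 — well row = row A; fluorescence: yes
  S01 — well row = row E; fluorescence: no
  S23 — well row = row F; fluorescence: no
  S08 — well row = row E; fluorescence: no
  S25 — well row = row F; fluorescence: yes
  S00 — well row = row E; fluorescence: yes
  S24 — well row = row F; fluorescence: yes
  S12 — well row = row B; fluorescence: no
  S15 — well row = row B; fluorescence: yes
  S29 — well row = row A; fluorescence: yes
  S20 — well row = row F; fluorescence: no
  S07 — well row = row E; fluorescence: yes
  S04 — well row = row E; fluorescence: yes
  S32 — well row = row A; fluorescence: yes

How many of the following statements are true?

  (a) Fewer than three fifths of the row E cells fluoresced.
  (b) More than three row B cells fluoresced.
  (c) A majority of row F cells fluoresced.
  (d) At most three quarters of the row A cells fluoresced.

1

(a) row E: |A| = 9, |A ∩ B| = 5; needs |A ∩ B| / |A| < 3/5 — true.
(b) row B: |A| = 8, |A ∩ B| = 3; needs |A ∩ B| > 3 — false.
(c) row F: |A| = 9, |A ∩ B| = 4; needs |A ∩ B| > |A ∖ B| — false.
(d) row A: |A| = 8, |A ∩ B| = 7; needs |A ∩ B| / |A| ≤ 3/4 — false.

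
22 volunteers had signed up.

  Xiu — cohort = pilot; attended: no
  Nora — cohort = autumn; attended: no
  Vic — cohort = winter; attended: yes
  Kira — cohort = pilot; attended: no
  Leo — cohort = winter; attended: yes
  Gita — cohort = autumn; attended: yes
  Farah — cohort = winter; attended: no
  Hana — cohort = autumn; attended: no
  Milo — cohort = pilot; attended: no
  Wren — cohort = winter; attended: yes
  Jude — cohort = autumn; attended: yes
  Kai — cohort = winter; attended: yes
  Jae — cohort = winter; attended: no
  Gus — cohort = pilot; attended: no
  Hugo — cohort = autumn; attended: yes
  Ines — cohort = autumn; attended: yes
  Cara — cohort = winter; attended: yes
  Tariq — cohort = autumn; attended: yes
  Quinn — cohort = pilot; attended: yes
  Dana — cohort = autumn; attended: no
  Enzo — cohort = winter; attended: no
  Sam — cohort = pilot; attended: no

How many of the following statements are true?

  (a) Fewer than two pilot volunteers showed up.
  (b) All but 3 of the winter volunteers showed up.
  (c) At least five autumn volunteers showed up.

3

(a) pilot: |A| = 6, |A ∩ B| = 1; needs |A ∩ B| < 2 — true.
(b) winter: |A| = 8, |A ∩ B| = 5; needs |A ∖ B| = 3 — true.
(c) autumn: |A| = 8, |A ∩ B| = 5; needs |A ∩ B| ≥ 5 — true.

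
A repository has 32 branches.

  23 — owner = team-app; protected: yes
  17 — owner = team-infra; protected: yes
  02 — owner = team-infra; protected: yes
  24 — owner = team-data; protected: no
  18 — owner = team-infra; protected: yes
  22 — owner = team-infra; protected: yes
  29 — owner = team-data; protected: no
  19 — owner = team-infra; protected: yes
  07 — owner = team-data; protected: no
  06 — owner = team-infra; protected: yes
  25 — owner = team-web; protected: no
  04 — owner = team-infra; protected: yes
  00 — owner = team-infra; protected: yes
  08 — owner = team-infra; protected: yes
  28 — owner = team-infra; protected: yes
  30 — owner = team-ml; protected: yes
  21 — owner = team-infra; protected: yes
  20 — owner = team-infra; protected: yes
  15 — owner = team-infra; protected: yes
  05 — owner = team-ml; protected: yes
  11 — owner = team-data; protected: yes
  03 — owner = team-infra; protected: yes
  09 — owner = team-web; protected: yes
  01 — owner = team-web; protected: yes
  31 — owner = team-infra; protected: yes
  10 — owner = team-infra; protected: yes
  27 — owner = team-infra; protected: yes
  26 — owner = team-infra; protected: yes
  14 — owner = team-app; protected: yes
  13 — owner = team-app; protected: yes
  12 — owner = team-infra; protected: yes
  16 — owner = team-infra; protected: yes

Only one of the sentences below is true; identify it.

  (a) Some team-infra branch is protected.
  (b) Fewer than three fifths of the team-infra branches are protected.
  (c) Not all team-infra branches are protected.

|A| = 20, |A ∩ B| = 20, |A ∖ B| = 0.
(a) requires A ∩ B ≠ ∅ (|A ∩ B| ≥ 1): true.
(b) requires |A ∩ B| / |A| < 3/5: false.
(c) requires A ⊄ B (|A ∖ B| ≥ 1): false.

(a)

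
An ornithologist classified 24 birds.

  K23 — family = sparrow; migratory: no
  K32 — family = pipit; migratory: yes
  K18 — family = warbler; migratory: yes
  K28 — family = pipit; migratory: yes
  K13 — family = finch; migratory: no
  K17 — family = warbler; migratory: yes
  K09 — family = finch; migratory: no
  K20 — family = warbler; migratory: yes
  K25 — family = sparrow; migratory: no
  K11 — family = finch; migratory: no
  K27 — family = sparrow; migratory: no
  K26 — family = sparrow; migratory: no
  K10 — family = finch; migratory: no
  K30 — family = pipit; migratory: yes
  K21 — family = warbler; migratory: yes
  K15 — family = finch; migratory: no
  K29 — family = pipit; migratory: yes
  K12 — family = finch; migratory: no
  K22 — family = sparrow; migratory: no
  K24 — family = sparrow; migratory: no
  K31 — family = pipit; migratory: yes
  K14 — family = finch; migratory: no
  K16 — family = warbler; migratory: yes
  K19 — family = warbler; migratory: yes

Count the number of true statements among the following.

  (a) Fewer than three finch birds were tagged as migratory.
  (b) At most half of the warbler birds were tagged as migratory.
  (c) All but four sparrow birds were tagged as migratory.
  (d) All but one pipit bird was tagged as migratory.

(a) finch: |A| = 7, |A ∩ B| = 0; needs |A ∩ B| < 3 — true.
(b) warbler: |A| = 6, |A ∩ B| = 6; needs |A ∩ B| ≤ |A ∖ B| — false.
(c) sparrow: |A| = 6, |A ∩ B| = 0; needs |A ∖ B| = 4 — false.
(d) pipit: |A| = 5, |A ∩ B| = 5; needs |A ∖ B| = 1 — false.

1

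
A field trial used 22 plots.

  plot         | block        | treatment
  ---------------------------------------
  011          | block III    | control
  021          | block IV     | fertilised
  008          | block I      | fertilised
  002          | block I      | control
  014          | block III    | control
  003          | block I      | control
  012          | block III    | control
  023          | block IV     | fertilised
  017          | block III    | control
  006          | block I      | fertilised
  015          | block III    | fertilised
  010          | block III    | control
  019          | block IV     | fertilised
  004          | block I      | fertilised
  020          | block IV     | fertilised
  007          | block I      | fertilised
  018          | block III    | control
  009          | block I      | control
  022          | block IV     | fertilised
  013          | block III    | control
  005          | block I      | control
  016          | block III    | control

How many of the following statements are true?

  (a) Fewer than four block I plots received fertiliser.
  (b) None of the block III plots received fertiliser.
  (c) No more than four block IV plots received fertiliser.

(a) block I: |A| = 8, |A ∩ B| = 4; needs |A ∩ B| < 4 — false.
(b) block III: |A| = 9, |A ∩ B| = 1; needs A ∩ B = ∅ (|A ∩ B| = 0) — false.
(c) block IV: |A| = 5, |A ∩ B| = 5; needs |A ∩ B| ≤ 4 — false.

0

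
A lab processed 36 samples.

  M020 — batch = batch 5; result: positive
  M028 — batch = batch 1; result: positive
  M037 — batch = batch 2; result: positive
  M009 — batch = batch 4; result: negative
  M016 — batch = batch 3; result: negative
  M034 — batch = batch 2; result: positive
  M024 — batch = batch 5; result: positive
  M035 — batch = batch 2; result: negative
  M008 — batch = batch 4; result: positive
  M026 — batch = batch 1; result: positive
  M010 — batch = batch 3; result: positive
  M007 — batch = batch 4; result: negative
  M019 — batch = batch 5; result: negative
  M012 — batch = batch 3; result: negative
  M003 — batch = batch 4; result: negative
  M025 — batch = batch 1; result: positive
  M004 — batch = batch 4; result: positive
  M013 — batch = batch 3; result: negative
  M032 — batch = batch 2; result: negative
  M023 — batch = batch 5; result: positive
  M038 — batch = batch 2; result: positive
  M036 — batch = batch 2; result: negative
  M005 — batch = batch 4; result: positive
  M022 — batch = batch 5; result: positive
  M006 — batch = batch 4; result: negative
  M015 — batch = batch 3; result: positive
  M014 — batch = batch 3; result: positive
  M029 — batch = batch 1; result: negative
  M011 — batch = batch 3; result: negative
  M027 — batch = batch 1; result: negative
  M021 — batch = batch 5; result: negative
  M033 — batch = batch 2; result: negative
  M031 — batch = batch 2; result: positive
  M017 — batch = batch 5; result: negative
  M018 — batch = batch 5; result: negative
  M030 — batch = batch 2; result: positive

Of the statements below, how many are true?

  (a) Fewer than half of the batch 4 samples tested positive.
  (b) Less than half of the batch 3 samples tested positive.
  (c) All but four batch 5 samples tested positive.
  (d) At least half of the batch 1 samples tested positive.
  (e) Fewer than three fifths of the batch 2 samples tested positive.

(a) batch 4: |A| = 7, |A ∩ B| = 3; needs |A ∩ B| < |A ∖ B| — true.
(b) batch 3: |A| = 7, |A ∩ B| = 3; needs |A ∩ B| < |A ∖ B| — true.
(c) batch 5: |A| = 8, |A ∩ B| = 4; needs |A ∖ B| = 4 — true.
(d) batch 1: |A| = 5, |A ∩ B| = 3; needs |A ∩ B| ≥ |A ∖ B| — true.
(e) batch 2: |A| = 9, |A ∩ B| = 5; needs |A ∩ B| / |A| < 3/5 — true.

5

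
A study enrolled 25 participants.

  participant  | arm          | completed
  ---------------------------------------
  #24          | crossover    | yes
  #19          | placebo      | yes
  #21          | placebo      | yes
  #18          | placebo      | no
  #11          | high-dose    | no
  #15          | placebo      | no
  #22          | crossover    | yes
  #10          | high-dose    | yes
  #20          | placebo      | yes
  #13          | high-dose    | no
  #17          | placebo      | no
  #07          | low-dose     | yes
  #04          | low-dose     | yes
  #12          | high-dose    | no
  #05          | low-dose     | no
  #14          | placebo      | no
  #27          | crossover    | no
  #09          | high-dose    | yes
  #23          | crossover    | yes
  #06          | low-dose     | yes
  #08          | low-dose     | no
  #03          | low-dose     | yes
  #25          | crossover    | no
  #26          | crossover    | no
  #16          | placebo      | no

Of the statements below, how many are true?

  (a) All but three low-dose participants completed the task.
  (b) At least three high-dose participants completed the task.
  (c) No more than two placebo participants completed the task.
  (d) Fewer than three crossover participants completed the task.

(a) low-dose: |A| = 6, |A ∩ B| = 4; needs |A ∖ B| = 3 — false.
(b) high-dose: |A| = 5, |A ∩ B| = 2; needs |A ∩ B| ≥ 3 — false.
(c) placebo: |A| = 8, |A ∩ B| = 3; needs |A ∩ B| ≤ 2 — false.
(d) crossover: |A| = 6, |A ∩ B| = 3; needs |A ∩ B| < 3 — false.

0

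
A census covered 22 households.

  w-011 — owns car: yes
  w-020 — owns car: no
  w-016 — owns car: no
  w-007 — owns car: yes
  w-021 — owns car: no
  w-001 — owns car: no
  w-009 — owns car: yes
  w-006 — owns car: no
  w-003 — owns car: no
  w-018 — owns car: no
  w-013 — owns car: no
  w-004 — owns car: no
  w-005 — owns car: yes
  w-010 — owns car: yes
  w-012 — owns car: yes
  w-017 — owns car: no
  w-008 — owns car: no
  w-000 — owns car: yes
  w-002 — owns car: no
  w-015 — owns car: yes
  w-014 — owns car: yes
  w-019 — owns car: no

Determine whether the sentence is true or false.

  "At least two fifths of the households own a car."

'At least two fifths of the households own a car' holds iff |A ∩ B| / |A| ≥ 2/5.
|A| = 22, |A ∩ B| = 9, |A ∖ B| = 13.
|A ∩ B|/|A| = 9/22, so the statement is true.

True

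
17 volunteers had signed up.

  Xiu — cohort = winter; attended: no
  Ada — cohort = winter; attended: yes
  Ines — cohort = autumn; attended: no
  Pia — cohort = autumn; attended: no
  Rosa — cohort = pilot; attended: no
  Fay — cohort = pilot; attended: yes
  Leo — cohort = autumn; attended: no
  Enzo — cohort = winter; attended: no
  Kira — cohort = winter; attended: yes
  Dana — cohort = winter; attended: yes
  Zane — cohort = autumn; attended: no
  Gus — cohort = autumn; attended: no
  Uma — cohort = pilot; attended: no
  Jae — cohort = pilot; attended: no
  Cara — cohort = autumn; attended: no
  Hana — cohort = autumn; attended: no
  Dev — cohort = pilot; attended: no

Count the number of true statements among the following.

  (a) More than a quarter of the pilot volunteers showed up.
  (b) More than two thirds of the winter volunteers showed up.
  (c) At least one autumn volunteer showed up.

0

(a) pilot: |A| = 5, |A ∩ B| = 1; needs |A ∩ B| / |A| > 1/4 — false.
(b) winter: |A| = 5, |A ∩ B| = 3; needs |A ∩ B| / |A| > 2/3 — false.
(c) autumn: |A| = 7, |A ∩ B| = 0; needs A ∩ B ≠ ∅ (|A ∩ B| ≥ 1) — false.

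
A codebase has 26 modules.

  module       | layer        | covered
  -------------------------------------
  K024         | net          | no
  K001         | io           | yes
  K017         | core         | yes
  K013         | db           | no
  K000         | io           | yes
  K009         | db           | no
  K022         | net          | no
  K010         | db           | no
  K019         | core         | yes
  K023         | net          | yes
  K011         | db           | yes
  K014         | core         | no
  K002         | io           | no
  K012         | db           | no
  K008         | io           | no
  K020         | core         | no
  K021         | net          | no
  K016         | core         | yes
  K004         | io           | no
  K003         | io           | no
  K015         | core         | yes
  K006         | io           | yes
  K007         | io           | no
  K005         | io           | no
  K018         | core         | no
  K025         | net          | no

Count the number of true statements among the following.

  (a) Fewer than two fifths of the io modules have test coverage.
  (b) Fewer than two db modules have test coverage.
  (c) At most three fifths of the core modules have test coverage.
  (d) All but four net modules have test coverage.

4

(a) io: |A| = 9, |A ∩ B| = 3; needs |A ∩ B| / |A| < 2/5 — true.
(b) db: |A| = 5, |A ∩ B| = 1; needs |A ∩ B| < 2 — true.
(c) core: |A| = 7, |A ∩ B| = 4; needs |A ∩ B| / |A| ≤ 3/5 — true.
(d) net: |A| = 5, |A ∩ B| = 1; needs |A ∖ B| = 4 — true.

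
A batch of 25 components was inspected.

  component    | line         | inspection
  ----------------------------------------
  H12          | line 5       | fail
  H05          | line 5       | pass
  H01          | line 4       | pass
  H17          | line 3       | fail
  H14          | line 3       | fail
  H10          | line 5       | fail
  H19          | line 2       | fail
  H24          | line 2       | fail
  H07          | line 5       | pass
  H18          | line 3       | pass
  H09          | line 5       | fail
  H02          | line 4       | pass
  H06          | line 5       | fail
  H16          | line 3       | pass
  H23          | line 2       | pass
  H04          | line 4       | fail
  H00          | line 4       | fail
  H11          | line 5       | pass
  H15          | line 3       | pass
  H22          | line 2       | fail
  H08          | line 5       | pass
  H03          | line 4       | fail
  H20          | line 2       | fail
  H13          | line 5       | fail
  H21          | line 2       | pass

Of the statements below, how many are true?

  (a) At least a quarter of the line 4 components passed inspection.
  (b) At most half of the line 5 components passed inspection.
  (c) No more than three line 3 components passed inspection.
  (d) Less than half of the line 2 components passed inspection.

(a) line 4: |A| = 5, |A ∩ B| = 2; needs |A ∩ B| / |A| ≥ 1/4 — true.
(b) line 5: |A| = 9, |A ∩ B| = 4; needs |A ∩ B| ≤ |A ∖ B| — true.
(c) line 3: |A| = 5, |A ∩ B| = 3; needs |A ∩ B| ≤ 3 — true.
(d) line 2: |A| = 6, |A ∩ B| = 2; needs |A ∩ B| < |A ∖ B| — true.

4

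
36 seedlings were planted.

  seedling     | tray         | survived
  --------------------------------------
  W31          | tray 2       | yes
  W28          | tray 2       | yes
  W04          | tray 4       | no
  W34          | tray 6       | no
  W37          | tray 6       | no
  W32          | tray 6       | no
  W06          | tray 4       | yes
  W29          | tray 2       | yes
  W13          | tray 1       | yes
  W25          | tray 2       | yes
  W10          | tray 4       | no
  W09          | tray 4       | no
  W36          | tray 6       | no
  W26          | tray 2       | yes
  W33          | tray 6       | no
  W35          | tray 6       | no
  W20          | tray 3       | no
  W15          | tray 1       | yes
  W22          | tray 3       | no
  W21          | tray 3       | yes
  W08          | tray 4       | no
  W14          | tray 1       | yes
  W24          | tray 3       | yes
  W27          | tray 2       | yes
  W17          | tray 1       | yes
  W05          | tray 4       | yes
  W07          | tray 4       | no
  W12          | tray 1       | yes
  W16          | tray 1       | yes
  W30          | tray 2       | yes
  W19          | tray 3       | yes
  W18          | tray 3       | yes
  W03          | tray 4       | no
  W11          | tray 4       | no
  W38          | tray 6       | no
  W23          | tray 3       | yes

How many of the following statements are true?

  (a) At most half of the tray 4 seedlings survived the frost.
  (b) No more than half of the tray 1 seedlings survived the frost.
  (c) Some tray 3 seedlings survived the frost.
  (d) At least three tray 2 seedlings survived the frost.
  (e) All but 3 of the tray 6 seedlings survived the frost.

3

(a) tray 4: |A| = 9, |A ∩ B| = 2; needs |A ∩ B| ≤ |A ∖ B| — true.
(b) tray 1: |A| = 6, |A ∩ B| = 6; needs |A ∩ B| ≤ |A ∖ B| — false.
(c) tray 3: |A| = 7, |A ∩ B| = 5; needs A ∩ B ≠ ∅ (|A ∩ B| ≥ 1) — true.
(d) tray 2: |A| = 7, |A ∩ B| = 7; needs |A ∩ B| ≥ 3 — true.
(e) tray 6: |A| = 7, |A ∩ B| = 0; needs |A ∖ B| = 3 — false.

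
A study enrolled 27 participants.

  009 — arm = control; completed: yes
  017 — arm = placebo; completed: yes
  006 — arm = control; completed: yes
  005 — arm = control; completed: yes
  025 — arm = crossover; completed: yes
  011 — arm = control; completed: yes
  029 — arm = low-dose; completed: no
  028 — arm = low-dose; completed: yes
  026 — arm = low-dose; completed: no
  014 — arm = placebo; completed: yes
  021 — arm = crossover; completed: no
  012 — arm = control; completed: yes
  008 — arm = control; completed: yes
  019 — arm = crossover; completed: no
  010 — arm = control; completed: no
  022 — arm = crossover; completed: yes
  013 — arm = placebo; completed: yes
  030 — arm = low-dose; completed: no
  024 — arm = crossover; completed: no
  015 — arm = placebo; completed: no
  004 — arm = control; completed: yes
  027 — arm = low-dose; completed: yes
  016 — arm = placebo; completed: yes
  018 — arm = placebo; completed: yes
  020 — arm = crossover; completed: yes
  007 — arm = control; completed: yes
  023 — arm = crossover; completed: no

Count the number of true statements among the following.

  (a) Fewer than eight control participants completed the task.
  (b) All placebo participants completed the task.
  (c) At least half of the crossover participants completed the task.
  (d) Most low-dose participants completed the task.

(a) control: |A| = 9, |A ∩ B| = 8; needs |A ∩ B| < 8 — false.
(b) placebo: |A| = 6, |A ∩ B| = 5; needs A ⊆ B, i.e. every element of A is in B (|A ∖ B| = 0) — false.
(c) crossover: |A| = 7, |A ∩ B| = 3; needs |A ∩ B| ≥ |A ∖ B| — false.
(d) low-dose: |A| = 5, |A ∩ B| = 2; needs |A ∩ B| > |A ∖ B| — false.

0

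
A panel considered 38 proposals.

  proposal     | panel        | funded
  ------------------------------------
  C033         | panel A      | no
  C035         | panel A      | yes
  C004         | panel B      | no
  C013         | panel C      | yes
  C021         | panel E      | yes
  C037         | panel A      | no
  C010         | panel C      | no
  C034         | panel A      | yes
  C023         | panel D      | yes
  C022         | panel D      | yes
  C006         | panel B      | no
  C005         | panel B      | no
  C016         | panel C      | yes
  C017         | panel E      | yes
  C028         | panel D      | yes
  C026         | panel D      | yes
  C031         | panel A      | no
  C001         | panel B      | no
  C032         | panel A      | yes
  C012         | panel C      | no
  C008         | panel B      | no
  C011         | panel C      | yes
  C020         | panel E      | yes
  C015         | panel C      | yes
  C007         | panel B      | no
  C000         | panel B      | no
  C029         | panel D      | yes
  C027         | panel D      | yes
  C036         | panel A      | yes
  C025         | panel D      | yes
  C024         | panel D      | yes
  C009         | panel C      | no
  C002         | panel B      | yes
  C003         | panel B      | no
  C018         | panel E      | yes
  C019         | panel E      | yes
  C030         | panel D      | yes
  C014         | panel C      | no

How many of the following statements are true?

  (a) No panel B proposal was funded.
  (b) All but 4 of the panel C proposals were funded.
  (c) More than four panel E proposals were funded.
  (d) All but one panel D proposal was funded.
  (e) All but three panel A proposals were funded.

(a) panel B: |A| = 9, |A ∩ B| = 1; needs A ∩ B = ∅ (|A ∩ B| = 0) — false.
(b) panel C: |A| = 8, |A ∩ B| = 4; needs |A ∖ B| = 4 — true.
(c) panel E: |A| = 5, |A ∩ B| = 5; needs |A ∩ B| > 4 — true.
(d) panel D: |A| = 9, |A ∩ B| = 9; needs |A ∖ B| = 1 — false.
(e) panel A: |A| = 7, |A ∩ B| = 4; needs |A ∖ B| = 3 — true.

3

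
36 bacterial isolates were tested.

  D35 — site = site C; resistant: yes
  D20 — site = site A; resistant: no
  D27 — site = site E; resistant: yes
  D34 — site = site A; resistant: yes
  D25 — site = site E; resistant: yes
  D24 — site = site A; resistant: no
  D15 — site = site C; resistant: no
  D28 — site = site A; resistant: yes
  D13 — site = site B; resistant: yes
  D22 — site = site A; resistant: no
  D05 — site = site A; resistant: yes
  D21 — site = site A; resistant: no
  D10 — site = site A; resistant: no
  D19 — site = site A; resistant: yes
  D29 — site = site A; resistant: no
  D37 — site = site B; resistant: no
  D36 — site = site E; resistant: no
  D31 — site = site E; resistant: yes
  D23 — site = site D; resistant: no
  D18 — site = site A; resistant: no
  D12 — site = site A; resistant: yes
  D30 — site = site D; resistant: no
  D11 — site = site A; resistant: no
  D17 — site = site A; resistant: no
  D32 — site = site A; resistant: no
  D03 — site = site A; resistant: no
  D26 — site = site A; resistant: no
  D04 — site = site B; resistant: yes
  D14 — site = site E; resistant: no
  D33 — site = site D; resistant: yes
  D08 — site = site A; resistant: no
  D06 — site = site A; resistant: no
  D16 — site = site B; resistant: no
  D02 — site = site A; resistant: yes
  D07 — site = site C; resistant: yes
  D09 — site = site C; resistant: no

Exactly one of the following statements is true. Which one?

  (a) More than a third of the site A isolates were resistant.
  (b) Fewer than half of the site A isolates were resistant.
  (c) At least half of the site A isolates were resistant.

|A| = 20, |A ∩ B| = 6, |A ∖ B| = 14.
(a) requires |A ∩ B| / |A| > 1/3: false.
(b) requires |A ∩ B| < |A ∖ B|: true.
(c) requires |A ∩ B| ≥ |A ∖ B|: false.

(b)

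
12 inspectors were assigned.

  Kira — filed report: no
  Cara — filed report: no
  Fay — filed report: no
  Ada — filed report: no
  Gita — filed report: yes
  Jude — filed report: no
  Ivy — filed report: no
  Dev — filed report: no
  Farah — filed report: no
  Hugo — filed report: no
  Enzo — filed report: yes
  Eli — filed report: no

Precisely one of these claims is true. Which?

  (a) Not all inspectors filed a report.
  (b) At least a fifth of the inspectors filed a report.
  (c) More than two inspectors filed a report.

|A| = 12, |A ∩ B| = 2, |A ∖ B| = 10.
(a) requires A ⊄ B (|A ∖ B| ≥ 1): true.
(b) requires |A ∩ B| / |A| ≥ 1/5: false.
(c) requires |A ∩ B| > 2: false.

(a)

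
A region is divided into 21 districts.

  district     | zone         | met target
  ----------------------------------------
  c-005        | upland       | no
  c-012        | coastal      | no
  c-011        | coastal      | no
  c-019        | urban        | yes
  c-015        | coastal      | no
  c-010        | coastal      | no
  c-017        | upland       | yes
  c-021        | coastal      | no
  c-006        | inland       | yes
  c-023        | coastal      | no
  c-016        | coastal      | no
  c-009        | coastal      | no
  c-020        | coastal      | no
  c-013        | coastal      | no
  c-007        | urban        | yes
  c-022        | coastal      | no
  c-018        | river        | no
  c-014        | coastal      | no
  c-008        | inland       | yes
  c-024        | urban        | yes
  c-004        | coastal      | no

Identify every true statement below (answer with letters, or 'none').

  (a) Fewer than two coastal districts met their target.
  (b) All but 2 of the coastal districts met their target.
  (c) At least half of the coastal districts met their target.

(a)

|A| = 13, |A ∩ B| = 0, |A ∖ B| = 13.
(a) |A ∩ B| < 2: holds.
(b) |A ∖ B| = 2: fails.
(c) |A ∩ B| ≥ |A ∖ B|: fails.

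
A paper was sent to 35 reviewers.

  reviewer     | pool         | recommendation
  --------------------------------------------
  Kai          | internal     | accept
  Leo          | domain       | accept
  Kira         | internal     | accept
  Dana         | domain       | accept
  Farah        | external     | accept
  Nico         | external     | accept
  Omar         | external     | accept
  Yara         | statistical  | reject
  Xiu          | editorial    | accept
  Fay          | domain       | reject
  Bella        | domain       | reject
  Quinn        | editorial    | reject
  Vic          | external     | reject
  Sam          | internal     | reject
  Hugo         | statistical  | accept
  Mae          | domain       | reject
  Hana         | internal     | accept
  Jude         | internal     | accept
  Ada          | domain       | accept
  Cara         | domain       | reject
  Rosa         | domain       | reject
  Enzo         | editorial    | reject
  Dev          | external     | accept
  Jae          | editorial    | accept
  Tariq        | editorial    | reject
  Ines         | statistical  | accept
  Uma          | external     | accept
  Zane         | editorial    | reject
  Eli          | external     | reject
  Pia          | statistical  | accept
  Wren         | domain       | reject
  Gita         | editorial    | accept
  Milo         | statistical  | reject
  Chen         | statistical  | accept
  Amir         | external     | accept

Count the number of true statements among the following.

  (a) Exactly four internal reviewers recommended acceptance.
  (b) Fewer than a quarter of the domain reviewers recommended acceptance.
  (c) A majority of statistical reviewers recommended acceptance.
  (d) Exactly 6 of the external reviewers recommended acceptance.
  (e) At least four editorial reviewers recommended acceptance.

(a) internal: |A| = 5, |A ∩ B| = 4; needs |A ∩ B| = 4 — true.
(b) domain: |A| = 9, |A ∩ B| = 3; needs |A ∩ B| / |A| < 1/4 — false.
(c) statistical: |A| = 6, |A ∩ B| = 4; needs |A ∩ B| > |A ∖ B| — true.
(d) external: |A| = 8, |A ∩ B| = 6; needs |A ∩ B| = 6 — true.
(e) editorial: |A| = 7, |A ∩ B| = 3; needs |A ∩ B| ≥ 4 — false.

3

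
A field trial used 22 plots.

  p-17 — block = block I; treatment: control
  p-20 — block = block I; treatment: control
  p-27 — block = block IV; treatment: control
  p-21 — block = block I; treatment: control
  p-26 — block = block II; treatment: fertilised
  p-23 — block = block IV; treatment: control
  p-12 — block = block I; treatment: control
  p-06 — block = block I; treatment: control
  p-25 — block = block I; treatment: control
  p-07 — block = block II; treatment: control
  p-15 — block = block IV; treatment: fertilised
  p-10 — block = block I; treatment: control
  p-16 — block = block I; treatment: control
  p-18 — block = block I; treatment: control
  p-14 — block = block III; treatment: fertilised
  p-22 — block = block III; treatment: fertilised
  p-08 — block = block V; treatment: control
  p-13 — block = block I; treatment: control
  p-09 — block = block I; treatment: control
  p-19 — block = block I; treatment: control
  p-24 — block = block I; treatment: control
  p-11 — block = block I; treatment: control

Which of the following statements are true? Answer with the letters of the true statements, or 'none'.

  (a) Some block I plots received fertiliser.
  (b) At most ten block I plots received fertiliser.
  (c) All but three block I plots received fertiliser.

|A| = 14, |A ∩ B| = 0, |A ∖ B| = 14.
(a) A ∩ B ≠ ∅ (|A ∩ B| ≥ 1): fails.
(b) |A ∩ B| ≤ 10: holds.
(c) |A ∖ B| = 3: fails.

(b)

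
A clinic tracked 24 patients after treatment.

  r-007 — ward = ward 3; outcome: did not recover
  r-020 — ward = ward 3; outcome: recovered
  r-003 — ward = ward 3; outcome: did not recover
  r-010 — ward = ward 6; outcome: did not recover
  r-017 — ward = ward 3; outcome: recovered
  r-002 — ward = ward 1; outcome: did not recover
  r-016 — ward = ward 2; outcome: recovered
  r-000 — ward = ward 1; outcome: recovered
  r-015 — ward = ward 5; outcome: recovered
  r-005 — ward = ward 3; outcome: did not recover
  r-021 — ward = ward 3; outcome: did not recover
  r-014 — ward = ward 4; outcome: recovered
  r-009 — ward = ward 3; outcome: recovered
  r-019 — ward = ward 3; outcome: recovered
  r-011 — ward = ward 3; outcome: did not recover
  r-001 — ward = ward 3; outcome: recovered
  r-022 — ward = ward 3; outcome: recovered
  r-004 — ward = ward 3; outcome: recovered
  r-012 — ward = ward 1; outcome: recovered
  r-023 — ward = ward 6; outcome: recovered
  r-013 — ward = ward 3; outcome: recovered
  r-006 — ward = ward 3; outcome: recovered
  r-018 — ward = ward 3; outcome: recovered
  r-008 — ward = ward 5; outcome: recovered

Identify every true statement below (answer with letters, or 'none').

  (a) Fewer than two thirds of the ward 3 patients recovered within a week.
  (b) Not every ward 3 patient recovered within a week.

(b)

|A| = 15, |A ∩ B| = 10, |A ∖ B| = 5.
(a) |A ∩ B| / |A| < 2/3: fails.
(b) A ⊄ B (|A ∖ B| ≥ 1): holds.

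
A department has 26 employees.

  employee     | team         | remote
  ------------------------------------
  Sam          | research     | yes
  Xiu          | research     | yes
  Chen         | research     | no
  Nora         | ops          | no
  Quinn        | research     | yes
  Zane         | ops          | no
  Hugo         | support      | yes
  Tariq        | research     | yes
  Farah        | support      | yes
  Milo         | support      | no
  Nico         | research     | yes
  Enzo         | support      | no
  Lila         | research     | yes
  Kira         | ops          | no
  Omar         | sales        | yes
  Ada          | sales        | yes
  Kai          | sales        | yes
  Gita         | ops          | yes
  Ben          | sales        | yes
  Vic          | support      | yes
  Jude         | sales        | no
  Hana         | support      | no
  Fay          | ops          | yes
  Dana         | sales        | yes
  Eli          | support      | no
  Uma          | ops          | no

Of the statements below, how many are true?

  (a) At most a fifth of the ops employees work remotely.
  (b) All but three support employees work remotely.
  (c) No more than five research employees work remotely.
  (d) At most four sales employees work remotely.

0

(a) ops: |A| = 6, |A ∩ B| = 2; needs |A ∩ B| / |A| ≤ 1/5 — false.
(b) support: |A| = 7, |A ∩ B| = 3; needs |A ∖ B| = 3 — false.
(c) research: |A| = 7, |A ∩ B| = 6; needs |A ∩ B| ≤ 5 — false.
(d) sales: |A| = 6, |A ∩ B| = 5; needs |A ∩ B| ≤ 4 — false.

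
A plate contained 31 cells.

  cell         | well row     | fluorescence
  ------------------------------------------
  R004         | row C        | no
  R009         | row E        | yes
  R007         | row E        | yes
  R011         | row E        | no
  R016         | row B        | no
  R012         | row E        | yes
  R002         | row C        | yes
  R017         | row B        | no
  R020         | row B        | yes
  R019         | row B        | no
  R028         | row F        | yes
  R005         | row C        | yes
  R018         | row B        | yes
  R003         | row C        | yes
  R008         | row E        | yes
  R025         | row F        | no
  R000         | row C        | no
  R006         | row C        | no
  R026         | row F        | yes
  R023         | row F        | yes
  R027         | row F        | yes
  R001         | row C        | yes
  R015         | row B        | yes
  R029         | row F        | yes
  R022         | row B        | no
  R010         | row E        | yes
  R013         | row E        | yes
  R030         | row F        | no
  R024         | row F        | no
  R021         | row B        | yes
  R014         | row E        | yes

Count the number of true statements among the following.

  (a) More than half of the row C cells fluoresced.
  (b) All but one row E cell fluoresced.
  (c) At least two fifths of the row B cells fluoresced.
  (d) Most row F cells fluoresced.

4

(a) row C: |A| = 7, |A ∩ B| = 4; needs |A ∩ B| > |A ∖ B| — true.
(b) row E: |A| = 8, |A ∩ B| = 7; needs |A ∖ B| = 1 — true.
(c) row B: |A| = 8, |A ∩ B| = 4; needs |A ∩ B| / |A| ≥ 2/5 — true.
(d) row F: |A| = 8, |A ∩ B| = 5; needs |A ∩ B| > |A ∖ B| — true.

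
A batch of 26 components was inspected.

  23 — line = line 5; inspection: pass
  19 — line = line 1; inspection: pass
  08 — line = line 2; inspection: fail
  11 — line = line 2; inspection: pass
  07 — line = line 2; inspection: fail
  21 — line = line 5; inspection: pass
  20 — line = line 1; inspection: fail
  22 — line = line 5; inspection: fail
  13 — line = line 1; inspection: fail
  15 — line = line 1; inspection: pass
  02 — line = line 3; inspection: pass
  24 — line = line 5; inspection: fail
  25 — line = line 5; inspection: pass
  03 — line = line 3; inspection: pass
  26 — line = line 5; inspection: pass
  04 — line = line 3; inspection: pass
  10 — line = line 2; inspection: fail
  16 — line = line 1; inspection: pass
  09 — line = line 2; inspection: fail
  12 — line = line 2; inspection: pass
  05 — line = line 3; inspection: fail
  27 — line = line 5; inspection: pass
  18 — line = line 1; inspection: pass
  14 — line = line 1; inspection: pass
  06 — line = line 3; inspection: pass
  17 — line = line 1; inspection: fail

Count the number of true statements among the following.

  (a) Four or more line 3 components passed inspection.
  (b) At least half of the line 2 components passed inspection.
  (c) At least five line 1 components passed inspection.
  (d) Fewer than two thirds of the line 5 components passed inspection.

2

(a) line 3: |A| = 5, |A ∩ B| = 4; needs |A ∩ B| ≥ 4 — true.
(b) line 2: |A| = 6, |A ∩ B| = 2; needs |A ∩ B| ≥ |A ∖ B| — false.
(c) line 1: |A| = 8, |A ∩ B| = 5; needs |A ∩ B| ≥ 5 — true.
(d) line 5: |A| = 7, |A ∩ B| = 5; needs |A ∩ B| / |A| < 2/3 — false.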